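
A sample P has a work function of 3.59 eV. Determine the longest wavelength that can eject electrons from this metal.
345.36 nm

The threshold wavelength is when the photon energy equals the work function:
hc/λ₀ = φ

Solving for λ₀:
λ₀ = hc/φ = (6.626×10⁻³⁴ J·s)(3×10⁸ m/s) / (3.59 eV × 1.602×10⁻¹⁹ J/eV)
λ₀ = 345.36 nm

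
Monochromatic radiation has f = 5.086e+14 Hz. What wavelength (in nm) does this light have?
589.45 nm

Using the wave equation: c = fλ

Solving for wavelength:
λ = c/f = (3×10⁸ m/s) / (5.086e+14 Hz)
λ = 589.45 nm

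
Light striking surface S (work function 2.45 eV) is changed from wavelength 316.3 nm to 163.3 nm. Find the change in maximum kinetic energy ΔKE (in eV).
3.6726 eV

Using Einstein's equation: KE_max = hc/λ - φ

For λ₁ = 316.3 nm:
KE₁ = hc/λ₁ - φ = 3.9198 - 2.45 = 1.4698 eV

For λ₂ = 163.3 nm:
KE₂ = hc/λ₂ - φ = 7.5924 - 2.45 = 5.1424 eV

Change in KE:
ΔKE = KE₂ - KE₁ = 5.1424 - 1.4698 = 3.6726 eV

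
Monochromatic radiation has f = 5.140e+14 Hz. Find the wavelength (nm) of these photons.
583.25 nm

Using the wave equation: c = fλ

Solving for wavelength:
λ = c/f = (3×10⁸ m/s) / (5.140e+14 Hz)
λ = 583.25 nm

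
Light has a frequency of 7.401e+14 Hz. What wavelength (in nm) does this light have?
405.07 nm

Using the wave equation: c = fλ

Solving for wavelength:
λ = c/f = (3×10⁸ m/s) / (7.401e+14 Hz)
λ = 405.07 nm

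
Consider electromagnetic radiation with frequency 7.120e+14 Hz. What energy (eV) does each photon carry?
2.9446 eV

Using E = hf:

E = hf = (6.626×10⁻³⁴ J·s)(7.120e+14 Hz)
E = 2.9446 eV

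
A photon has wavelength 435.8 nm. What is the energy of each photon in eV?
2.8450 eV

Using E = hf = hc/λ:

E = hc/λ = (6.626×10⁻³⁴ J·s)(3×10⁸ m/s) / (435.8×10⁻⁹ m)
E = 2.8450 eV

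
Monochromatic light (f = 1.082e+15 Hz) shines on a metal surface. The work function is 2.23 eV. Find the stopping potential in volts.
2.2448 V

The stopping potential V_s satisfies: eV_s = KE_max

First, find KE_max using Einstein's equation:
E_photon = hf = (6.626×10⁻³⁴ J·s)(1.082e+15 Hz) = 4.4748 eV
KE_max = E_photon - φ = 4.4748 - 2.23 = 2.2448 eV

Since eV_s = KE_max:
V_s = KE_max/e = 2.2448 V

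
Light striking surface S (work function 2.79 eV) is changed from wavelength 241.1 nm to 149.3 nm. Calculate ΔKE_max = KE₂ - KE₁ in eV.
3.1619 eV

Using Einstein's equation: KE_max = hc/λ - φ

For λ₁ = 241.1 nm:
KE₁ = hc/λ₁ - φ = 5.1424 - 2.79 = 2.3524 eV

For λ₂ = 149.3 nm:
KE₂ = hc/λ₂ - φ = 8.3044 - 2.79 = 5.5144 eV

Change in KE:
ΔKE = KE₂ - KE₁ = 5.5144 - 2.3524 = 3.1619 eV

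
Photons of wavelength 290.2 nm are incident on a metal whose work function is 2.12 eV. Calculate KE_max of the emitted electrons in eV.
2.1524 eV

Using Einstein's photoelectric equation: KE_max = hf - φ = hc/λ - φ

First, calculate the photon energy:
E_photon = hc/λ = (6.626×10⁻³⁴ J·s)(3×10⁸ m/s) / (290.2×10⁻⁹ m)
E_photon = 4.2724 eV

Then, the maximum kinetic energy:
KE_max = E_photon - φ = 4.2724 eV - 2.12 eV = 2.1524 eV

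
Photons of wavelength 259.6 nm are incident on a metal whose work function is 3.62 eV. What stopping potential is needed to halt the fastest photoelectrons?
1.1560 V

The stopping potential V_s satisfies: eV_s = KE_max

First, find KE_max using Einstein's equation:
E_photon = hc/λ = 4.7760 eV
KE_max = E_photon - φ = 4.7760 - 3.62 = 1.1560 eV

Since eV_s = KE_max:
V_s = KE_max/e = 1.1560 V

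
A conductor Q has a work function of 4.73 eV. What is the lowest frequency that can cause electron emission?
1.1437e+15 Hz

The threshold frequency is when the photon energy equals the work function:
hf₀ = φ

Solving for f₀:
f₀ = φ/h = (4.73 eV × 1.602×10⁻¹⁹ J/eV) / (6.626×10⁻³⁴ J·s)
f₀ = 1.1437e+15 Hz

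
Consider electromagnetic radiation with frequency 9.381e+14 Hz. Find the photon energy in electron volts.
3.8797 eV

Using E = hf:

E = hf = (6.626×10⁻³⁴ J·s)(9.381e+14 Hz)
E = 3.8797 eV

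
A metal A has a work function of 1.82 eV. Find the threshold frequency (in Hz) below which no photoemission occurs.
4.4007e+14 Hz

The threshold frequency is when the photon energy equals the work function:
hf₀ = φ

Solving for f₀:
f₀ = φ/h = (1.82 eV × 1.602×10⁻¹⁹ J/eV) / (6.626×10⁻³⁴ J·s)
f₀ = 4.4007e+14 Hz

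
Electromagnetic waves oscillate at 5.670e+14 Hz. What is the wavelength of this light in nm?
528.73 nm

Using the wave equation: c = fλ

Solving for wavelength:
λ = c/f = (3×10⁸ m/s) / (5.670e+14 Hz)
λ = 528.73 nm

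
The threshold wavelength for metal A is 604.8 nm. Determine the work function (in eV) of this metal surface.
2.05 eV

At the threshold wavelength, photon energy equals work function:
φ = hc/λ₀

Calculating:
φ = (6.626×10⁻³⁴ J·s)(3×10⁸ m/s) / (604.8×10⁻⁹ m)
φ = 2.05 eV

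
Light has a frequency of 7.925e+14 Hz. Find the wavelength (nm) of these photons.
378.29 nm

Using the wave equation: c = fλ

Solving for wavelength:
λ = c/f = (3×10⁸ m/s) / (7.925e+14 Hz)
λ = 378.29 nm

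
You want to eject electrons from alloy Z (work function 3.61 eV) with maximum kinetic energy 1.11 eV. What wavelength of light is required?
262.68 nm

From Einstein's equation: KE_max = hc/λ - φ

Rearranging for λ:
hc/λ = KE_max + φ
λ = hc/(KE_max + φ)

Required photon energy:
E_photon = KE_max + φ = 1.11 + 3.61 = 4.72 eV

Required wavelength:
λ = hc/E_photon = (6.626×10⁻³⁴)(3×10⁸) / (4.72 × 1.602×10⁻¹⁹)
λ = 262.68 nm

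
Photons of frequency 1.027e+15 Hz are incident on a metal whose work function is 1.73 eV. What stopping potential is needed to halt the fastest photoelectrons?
2.5173 V

The stopping potential V_s satisfies: eV_s = KE_max

First, find KE_max using Einstein's equation:
E_photon = hf = (6.626×10⁻³⁴ J·s)(1.027e+15 Hz) = 4.2473 eV
KE_max = E_photon - φ = 4.2473 - 1.73 = 2.5173 eV

Since eV_s = KE_max:
V_s = KE_max/e = 2.5173 V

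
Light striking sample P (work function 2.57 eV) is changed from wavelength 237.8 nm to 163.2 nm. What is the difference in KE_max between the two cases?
2.3833 eV

Using Einstein's equation: KE_max = hc/λ - φ

For λ₁ = 237.8 nm:
KE₁ = hc/λ₁ - φ = 5.2138 - 2.57 = 2.6438 eV

For λ₂ = 163.2 nm:
KE₂ = hc/λ₂ - φ = 7.5971 - 2.57 = 5.0271 eV

Change in KE:
ΔKE = KE₂ - KE₁ = 5.0271 - 2.6438 = 2.3833 eV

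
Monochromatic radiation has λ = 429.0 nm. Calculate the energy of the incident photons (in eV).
2.8901 eV

Using E = hf = hc/λ:

E = hc/λ = (6.626×10⁻³⁴ J·s)(3×10⁸ m/s) / (429.0×10⁻⁹ m)
E = 2.8901 eV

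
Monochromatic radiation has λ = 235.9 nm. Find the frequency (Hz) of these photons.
1.2708e+15 Hz

Using the wave equation: c = fλ

Solving for frequency:
f = c/λ = (3×10⁸ m/s) / (235.9×10⁻⁹ m)
f = 1.2708e+15 Hz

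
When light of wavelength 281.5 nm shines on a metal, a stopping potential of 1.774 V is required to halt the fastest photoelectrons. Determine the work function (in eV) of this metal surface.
2.63 eV

The stopping potential gives the maximum kinetic energy: KE_max = eV_s = 1.774 eV

From Einstein's photoelectric equation: KE_max = hc/λ - φ
Rearranging: φ = hc/λ - KE_max

Calculate photon energy:
E_photon = hc/λ = (6.626×10⁻³⁴ J·s)(3×10⁸ m/s) / (281.5×10⁻⁹ m) = 4.4044 eV

Therefore:
φ = 4.4044 - 1.774 = 2.63 eV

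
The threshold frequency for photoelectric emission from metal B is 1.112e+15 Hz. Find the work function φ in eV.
4.60 eV

At the threshold frequency, photon energy equals work function:
φ = hf₀

Calculating:
φ = (6.626×10⁻³⁴ J·s)(1.112e+15 Hz)
φ = 4.60 eV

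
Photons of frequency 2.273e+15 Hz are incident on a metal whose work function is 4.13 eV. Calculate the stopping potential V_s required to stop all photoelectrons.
5.2704 V

The stopping potential V_s satisfies: eV_s = KE_max

First, find KE_max using Einstein's equation:
E_photon = hf = (6.626×10⁻³⁴ J·s)(2.273e+15 Hz) = 9.4004 eV
KE_max = E_photon - φ = 9.4004 - 4.13 = 5.2704 eV

Since eV_s = KE_max:
V_s = KE_max/e = 5.2704 V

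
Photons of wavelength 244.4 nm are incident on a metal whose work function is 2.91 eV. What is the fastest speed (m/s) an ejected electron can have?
8.7228e+05 m/s

First, find the maximum kinetic energy:
E_photon = hc/λ = 5.0730 eV
KE_max = E_photon - φ = 5.0730 - 2.91 = 2.1630 eV

Convert to Joules: KE_max = 2.1630 × 1.602×10⁻¹⁹ J = 3.4655e-19 J

Then use KE = ½mv² to find velocity:
v = √(2·KE/m) = √(2 × 3.4655e-19 J / 9.109e-31 kg)
v = 8.7228e+05 m/s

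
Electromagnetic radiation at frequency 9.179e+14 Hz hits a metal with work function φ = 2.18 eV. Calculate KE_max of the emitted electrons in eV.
1.6161 eV

Using Einstein's photoelectric equation: KE_max = hf - φ

First, calculate the photon energy:
E_photon = hf = (6.626×10⁻³⁴ J·s)(9.179e+14 Hz)
E_photon = 3.7961 eV

Then, the maximum kinetic energy:
KE_max = E_photon - φ = 3.7961 eV - 2.18 eV = 1.6161 eV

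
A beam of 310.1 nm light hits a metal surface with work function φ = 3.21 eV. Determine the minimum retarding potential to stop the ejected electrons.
0.7882 V

The stopping potential V_s satisfies: eV_s = KE_max

First, find KE_max using Einstein's equation:
E_photon = hc/λ = 3.9982 eV
KE_max = E_photon - φ = 3.9982 - 3.21 = 0.7882 eV

Since eV_s = KE_max:
V_s = KE_max/e = 0.7882 V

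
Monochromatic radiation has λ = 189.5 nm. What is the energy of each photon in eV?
6.5427 eV

Using E = hf = hc/λ:

E = hc/λ = (6.626×10⁻³⁴ J·s)(3×10⁸ m/s) / (189.5×10⁻⁹ m)
E = 6.5427 eV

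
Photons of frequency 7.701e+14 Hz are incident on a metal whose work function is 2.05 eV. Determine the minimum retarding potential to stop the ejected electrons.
1.1349 V

The stopping potential V_s satisfies: eV_s = KE_max

First, find KE_max using Einstein's equation:
E_photon = hf = (6.626×10⁻³⁴ J·s)(7.701e+14 Hz) = 3.1849 eV
KE_max = E_photon - φ = 3.1849 - 2.05 = 1.1349 eV

Since eV_s = KE_max:
V_s = KE_max/e = 1.1349 V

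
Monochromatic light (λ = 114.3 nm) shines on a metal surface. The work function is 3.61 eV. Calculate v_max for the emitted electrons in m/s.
1.5956e+06 m/s

First, find the maximum kinetic energy:
E_photon = hc/λ = 10.8473 eV
KE_max = E_photon - φ = 10.8473 - 3.61 = 7.2373 eV

Convert to Joules: KE_max = 7.2373 × 1.602×10⁻¹⁹ J = 1.1595e-18 J

Then use KE = ½mv² to find velocity:
v = √(2·KE/m) = √(2 × 1.1595e-18 J / 9.109e-31 kg)
v = 1.5956e+06 m/s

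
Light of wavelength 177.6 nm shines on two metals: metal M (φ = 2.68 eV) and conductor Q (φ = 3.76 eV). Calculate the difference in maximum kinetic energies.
1.0800 eV

Using KE_max = hc/λ - φ for each metal:

Photon energy: E = hc/λ = 6.9811 eV

For metal M (φ₁ = 2.68 eV):
KE₁ = E - φ₁ = 6.9811 - 2.68 = 4.3011 eV

For conductor Q (φ₂ = 3.76 eV):
KE₂ = E - φ₂ = 6.9811 - 3.76 = 3.2211 eV

Difference:
ΔKE = KE₁ - KE₂ = 4.3011 - 3.2211 = 1.0800 eV

Note: The difference equals the difference in work functions: 3.76 - 2.68 = 1.08 eV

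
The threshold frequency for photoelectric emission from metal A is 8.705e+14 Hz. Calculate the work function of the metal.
3.60 eV

At the threshold frequency, photon energy equals work function:
φ = hf₀

Calculating:
φ = (6.626×10⁻³⁴ J·s)(8.705e+14 Hz)
φ = 3.60 eV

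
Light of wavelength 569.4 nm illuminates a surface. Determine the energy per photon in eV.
2.1775 eV

Using E = hf = hc/λ:

E = hc/λ = (6.626×10⁻³⁴ J·s)(3×10⁸ m/s) / (569.4×10⁻⁹ m)
E = 2.1775 eV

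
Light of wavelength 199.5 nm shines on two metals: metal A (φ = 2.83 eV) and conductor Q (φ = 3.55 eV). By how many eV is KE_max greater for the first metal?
0.7200 eV

Using KE_max = hc/λ - φ for each metal:

Photon energy: E = hc/λ = 6.2147 eV

For metal A (φ₁ = 2.83 eV):
KE₁ = E - φ₁ = 6.2147 - 2.83 = 3.3847 eV

For conductor Q (φ₂ = 3.55 eV):
KE₂ = E - φ₂ = 6.2147 - 3.55 = 2.6647 eV

Difference:
ΔKE = KE₁ - KE₂ = 3.3847 - 2.6647 = 0.7200 eV

Note: The difference equals the difference in work functions: 3.55 - 2.83 = 0.72 eV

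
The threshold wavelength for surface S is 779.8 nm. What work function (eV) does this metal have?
1.59 eV

At the threshold wavelength, photon energy equals work function:
φ = hc/λ₀

Calculating:
φ = (6.626×10⁻³⁴ J·s)(3×10⁸ m/s) / (779.8×10⁻⁹ m)
φ = 1.59 eV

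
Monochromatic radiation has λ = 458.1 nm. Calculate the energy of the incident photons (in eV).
2.7065 eV

Using E = hf = hc/λ:

E = hc/λ = (6.626×10⁻³⁴ J·s)(3×10⁸ m/s) / (458.1×10⁻⁹ m)
E = 2.7065 eV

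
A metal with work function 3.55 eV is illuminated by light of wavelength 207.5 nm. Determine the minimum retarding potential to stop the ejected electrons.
2.4251 V

The stopping potential V_s satisfies: eV_s = KE_max

First, find KE_max using Einstein's equation:
E_photon = hc/λ = 5.9751 eV
KE_max = E_photon - φ = 5.9751 - 3.55 = 2.4251 eV

Since eV_s = KE_max:
V_s = KE_max/e = 2.4251 V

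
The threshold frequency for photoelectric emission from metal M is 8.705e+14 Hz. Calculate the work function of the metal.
3.60 eV

At the threshold frequency, photon energy equals work function:
φ = hf₀

Calculating:
φ = (6.626×10⁻³⁴ J·s)(8.705e+14 Hz)
φ = 3.60 eV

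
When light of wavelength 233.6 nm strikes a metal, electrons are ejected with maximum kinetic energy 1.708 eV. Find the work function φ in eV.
3.60 eV

From Einstein's photoelectric equation: KE_max = hf - φ = hc/λ - φ

Rearranging for φ:
φ = hc/λ - KE_max

Calculate photon energy:
E_photon = hc/λ = 5.3075 eV

Therefore:
φ = 5.3075 - 1.708 = 3.60 eV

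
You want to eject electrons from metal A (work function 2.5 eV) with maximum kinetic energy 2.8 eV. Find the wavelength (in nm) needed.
233.93 nm

From Einstein's equation: KE_max = hc/λ - φ

Rearranging for λ:
hc/λ = KE_max + φ
λ = hc/(KE_max + φ)

Required photon energy:
E_photon = KE_max + φ = 2.8 + 2.5 = 5.30 eV

Required wavelength:
λ = hc/E_photon = (6.626×10⁻³⁴)(3×10⁸) / (5.30 × 1.602×10⁻¹⁹)
λ = 233.93 nm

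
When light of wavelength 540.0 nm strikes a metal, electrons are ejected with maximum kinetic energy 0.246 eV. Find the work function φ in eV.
2.05 eV

From Einstein's photoelectric equation: KE_max = hf - φ = hc/λ - φ

Rearranging for φ:
φ = hc/λ - KE_max

Calculate photon energy:
E_photon = hc/λ = 2.2960 eV

Therefore:
φ = 2.2960 - 0.246 = 2.05 eV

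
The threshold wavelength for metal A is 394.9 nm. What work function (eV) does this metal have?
3.14 eV

At the threshold wavelength, photon energy equals work function:
φ = hc/λ₀

Calculating:
φ = (6.626×10⁻³⁴ J·s)(3×10⁸ m/s) / (394.9×10⁻⁹ m)
φ = 3.14 eV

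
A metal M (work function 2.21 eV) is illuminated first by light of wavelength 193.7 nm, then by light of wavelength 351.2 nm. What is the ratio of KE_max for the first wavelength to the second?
3.1742

Using Einstein's equation: KE_max = hc/λ - φ

For λ₁ = 193.7 nm:
E₁ = hc/λ₁ = 6.4008 eV
KE₁ = E₁ - φ = 6.4008 - 2.21 = 4.1908 eV

For λ₂ = 351.2 nm:
E₂ = hc/λ₂ = 3.5303 eV
KE₂ = E₂ - φ = 3.5303 - 2.21 = 1.3203 eV

Ratio: KE₁/KE₂ = 4.1908/1.3203 = 3.1742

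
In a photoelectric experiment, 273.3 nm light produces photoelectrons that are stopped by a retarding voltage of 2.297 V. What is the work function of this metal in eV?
2.24 eV

The stopping potential gives the maximum kinetic energy: KE_max = eV_s = 2.297 eV

From Einstein's photoelectric equation: KE_max = hc/λ - φ
Rearranging: φ = hc/λ - KE_max

Calculate photon energy:
E_photon = hc/λ = (6.626×10⁻³⁴ J·s)(3×10⁸ m/s) / (273.3×10⁻⁹ m) = 4.5366 eV

Therefore:
φ = 4.5366 - 2.297 = 2.24 eV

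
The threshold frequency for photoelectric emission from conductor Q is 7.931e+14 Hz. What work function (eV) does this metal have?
3.28 eV

At the threshold frequency, photon energy equals work function:
φ = hf₀

Calculating:
φ = (6.626×10⁻³⁴ J·s)(7.931e+14 Hz)
φ = 3.28 eV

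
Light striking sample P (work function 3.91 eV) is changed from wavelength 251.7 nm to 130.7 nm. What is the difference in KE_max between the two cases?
4.5603 eV

Using Einstein's equation: KE_max = hc/λ - φ

For λ₁ = 251.7 nm:
KE₁ = hc/λ₁ - φ = 4.9259 - 3.91 = 1.0159 eV

For λ₂ = 130.7 nm:
KE₂ = hc/λ₂ - φ = 9.4862 - 3.91 = 5.5762 eV

Change in KE:
ΔKE = KE₂ - KE₁ = 5.5762 - 1.0159 = 4.5603 eV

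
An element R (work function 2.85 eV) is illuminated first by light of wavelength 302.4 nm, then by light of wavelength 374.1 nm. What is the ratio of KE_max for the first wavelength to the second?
2.6928

Using Einstein's equation: KE_max = hc/λ - φ

For λ₁ = 302.4 nm:
E₁ = hc/λ₁ = 4.1000 eV
KE₁ = E₁ - φ = 4.1000 - 2.85 = 1.2500 eV

For λ₂ = 374.1 nm:
E₂ = hc/λ₂ = 3.3142 eV
KE₂ = E₂ - φ = 3.3142 - 2.85 = 0.4642 eV

Ratio: KE₁/KE₂ = 1.2500/0.4642 = 2.6928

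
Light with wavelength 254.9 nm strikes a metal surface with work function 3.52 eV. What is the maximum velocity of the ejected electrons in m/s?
6.8759e+05 m/s

First, find the maximum kinetic energy:
E_photon = hc/λ = 4.8640 eV
KE_max = E_photon - φ = 4.8640 - 3.52 = 1.3440 eV

Convert to Joules: KE_max = 1.3440 × 1.602×10⁻¹⁹ J = 2.1534e-19 J

Then use KE = ½mv² to find velocity:
v = √(2·KE/m) = √(2 × 2.1534e-19 J / 9.109e-31 kg)
v = 6.8759e+05 m/s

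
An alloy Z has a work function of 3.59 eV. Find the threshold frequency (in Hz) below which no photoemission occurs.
8.6806e+14 Hz

The threshold frequency is when the photon energy equals the work function:
hf₀ = φ

Solving for f₀:
f₀ = φ/h = (3.59 eV × 1.602×10⁻¹⁹ J/eV) / (6.626×10⁻³⁴ J·s)
f₀ = 8.6806e+14 Hz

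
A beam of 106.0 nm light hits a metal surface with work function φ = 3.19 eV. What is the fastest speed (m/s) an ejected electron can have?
1.7298e+06 m/s

First, find the maximum kinetic energy:
E_photon = hc/λ = 11.6966 eV
KE_max = E_photon - φ = 11.6966 - 3.19 = 8.5066 eV

Convert to Joules: KE_max = 8.5066 × 1.602×10⁻¹⁹ J = 1.3629e-18 J

Then use KE = ½mv² to find velocity:
v = √(2·KE/m) = √(2 × 1.3629e-18 J / 9.109e-31 kg)
v = 1.7298e+06 m/s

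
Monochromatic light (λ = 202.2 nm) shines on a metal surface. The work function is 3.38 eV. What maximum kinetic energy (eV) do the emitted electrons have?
2.7518 eV

Using Einstein's photoelectric equation: KE_max = hf - φ = hc/λ - φ

First, calculate the photon energy:
E_photon = hc/λ = (6.626×10⁻³⁴ J·s)(3×10⁸ m/s) / (202.2×10⁻⁹ m)
E_photon = 6.1318 eV

Then, the maximum kinetic energy:
KE_max = E_photon - φ = 6.1318 eV - 3.38 eV = 2.7518 eV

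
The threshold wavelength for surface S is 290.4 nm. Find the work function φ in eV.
4.27 eV

At the threshold wavelength, photon energy equals work function:
φ = hc/λ₀

Calculating:
φ = (6.626×10⁻³⁴ J·s)(3×10⁸ m/s) / (290.4×10⁻⁹ m)
φ = 4.27 eV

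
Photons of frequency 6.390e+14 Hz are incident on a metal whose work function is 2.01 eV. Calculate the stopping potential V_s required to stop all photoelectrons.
0.6327 V

The stopping potential V_s satisfies: eV_s = KE_max

First, find KE_max using Einstein's equation:
E_photon = hf = (6.626×10⁻³⁴ J·s)(6.390e+14 Hz) = 2.6427 eV
KE_max = E_photon - φ = 2.6427 - 2.01 = 0.6327 eV

Since eV_s = KE_max:
V_s = KE_max/e = 0.6327 V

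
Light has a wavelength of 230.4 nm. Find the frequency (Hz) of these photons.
1.3012e+15 Hz

Using the wave equation: c = fλ

Solving for frequency:
f = c/λ = (3×10⁸ m/s) / (230.4×10⁻⁹ m)
f = 1.3012e+15 Hz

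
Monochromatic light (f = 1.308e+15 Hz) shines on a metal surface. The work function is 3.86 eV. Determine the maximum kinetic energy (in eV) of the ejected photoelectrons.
1.5495 eV

Using Einstein's photoelectric equation: KE_max = hf - φ

First, calculate the photon energy:
E_photon = hf = (6.626×10⁻³⁴ J·s)(1.308e+15 Hz)
E_photon = 5.4095 eV

Then, the maximum kinetic energy:
KE_max = E_photon - φ = 5.4095 eV - 3.86 eV = 1.5495 eV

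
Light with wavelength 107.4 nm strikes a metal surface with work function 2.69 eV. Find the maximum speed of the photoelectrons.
1.7648e+06 m/s

First, find the maximum kinetic energy:
E_photon = hc/λ = 11.5442 eV
KE_max = E_photon - φ = 11.5442 - 2.69 = 8.8542 eV

Convert to Joules: KE_max = 8.8542 × 1.602×10⁻¹⁹ J = 1.4186e-18 J

Then use KE = ½mv² to find velocity:
v = √(2·KE/m) = √(2 × 1.4186e-18 J / 9.109e-31 kg)
v = 1.7648e+06 m/s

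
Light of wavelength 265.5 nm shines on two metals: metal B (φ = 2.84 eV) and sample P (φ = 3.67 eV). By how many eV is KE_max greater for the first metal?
0.8300 eV

Using KE_max = hc/λ - φ for each metal:

Photon energy: E = hc/λ = 4.6698 eV

For metal B (φ₁ = 2.84 eV):
KE₁ = E - φ₁ = 4.6698 - 2.84 = 1.8298 eV

For sample P (φ₂ = 3.67 eV):
KE₂ = E - φ₂ = 4.6698 - 3.67 = 0.9998 eV

Difference:
ΔKE = KE₁ - KE₂ = 1.8298 - 0.9998 = 0.8300 eV

Note: The difference equals the difference in work functions: 3.67 - 2.84 = 0.83 eV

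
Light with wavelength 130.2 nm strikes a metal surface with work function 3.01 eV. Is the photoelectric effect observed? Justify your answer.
Yes

For photoemission, the photon energy must exceed the work function.

Photon energy: E = hc/λ = 9.5226 eV
Work function: φ = 3.01 eV

Since E_photon (9.5226 eV) > φ (3.01 eV), photoemission WILL occur.
The threshold wavelength is λ₀ = hc/φ = 411.9 nm.
Since 130.2 nm < 411.9 nm, the light has sufficient energy.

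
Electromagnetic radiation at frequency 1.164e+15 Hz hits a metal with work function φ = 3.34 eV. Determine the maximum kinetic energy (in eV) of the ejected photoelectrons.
1.4739 eV

Using Einstein's photoelectric equation: KE_max = hf - φ

First, calculate the photon energy:
E_photon = hf = (6.626×10⁻³⁴ J·s)(1.164e+15 Hz)
E_photon = 4.8139 eV

Then, the maximum kinetic energy:
KE_max = E_photon - φ = 4.8139 eV - 3.34 eV = 1.4739 eV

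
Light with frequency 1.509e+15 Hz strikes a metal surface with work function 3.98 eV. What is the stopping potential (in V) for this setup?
2.2607 V

The stopping potential V_s satisfies: eV_s = KE_max

First, find KE_max using Einstein's equation:
E_photon = hf = (6.626×10⁻³⁴ J·s)(1.509e+15 Hz) = 6.2407 eV
KE_max = E_photon - φ = 6.2407 - 3.98 = 2.2607 eV

Since eV_s = KE_max:
V_s = KE_max/e = 2.2607 V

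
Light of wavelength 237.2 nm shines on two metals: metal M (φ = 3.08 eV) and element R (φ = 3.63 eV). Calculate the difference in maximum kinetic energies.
0.5500 eV

Using KE_max = hc/λ - φ for each metal:

Photon energy: E = hc/λ = 5.2270 eV

For metal M (φ₁ = 3.08 eV):
KE₁ = E - φ₁ = 5.2270 - 3.08 = 2.1470 eV

For element R (φ₂ = 3.63 eV):
KE₂ = E - φ₂ = 5.2270 - 3.63 = 1.5970 eV

Difference:
ΔKE = KE₁ - KE₂ = 2.1470 - 1.5970 = 0.5500 eV

Note: The difference equals the difference in work functions: 3.63 - 3.08 = 0.55 eV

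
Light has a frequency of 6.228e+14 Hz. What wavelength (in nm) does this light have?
481.36 nm

Using the wave equation: c = fλ

Solving for wavelength:
λ = c/f = (3×10⁸ m/s) / (6.228e+14 Hz)
λ = 481.36 nm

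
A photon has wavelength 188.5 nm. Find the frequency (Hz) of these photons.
1.5904e+15 Hz

Using the wave equation: c = fλ

Solving for frequency:
f = c/λ = (3×10⁸ m/s) / (188.5×10⁻⁹ m)
f = 1.5904e+15 Hz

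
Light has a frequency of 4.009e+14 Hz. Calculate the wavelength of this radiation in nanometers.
747.80 nm

Using the wave equation: c = fλ

Solving for wavelength:
λ = c/f = (3×10⁸ m/s) / (4.009e+14 Hz)
λ = 747.80 nm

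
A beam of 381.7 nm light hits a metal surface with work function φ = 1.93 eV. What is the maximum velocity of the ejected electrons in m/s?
6.8095e+05 m/s

First, find the maximum kinetic energy:
E_photon = hc/λ = 3.2482 eV
KE_max = E_photon - φ = 3.2482 - 1.93 = 1.3182 eV

Convert to Joules: KE_max = 1.3182 × 1.602×10⁻¹⁹ J = 2.1120e-19 J

Then use KE = ½mv² to find velocity:
v = √(2·KE/m) = √(2 × 2.1120e-19 J / 9.109e-31 kg)
v = 6.8095e+05 m/s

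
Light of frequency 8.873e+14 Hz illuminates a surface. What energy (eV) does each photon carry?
3.6696 eV

Using E = hf:

E = hf = (6.626×10⁻³⁴ J·s)(8.873e+14 Hz)
E = 3.6696 eV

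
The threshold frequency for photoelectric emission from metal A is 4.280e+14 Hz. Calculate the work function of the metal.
1.77 eV

At the threshold frequency, photon energy equals work function:
φ = hf₀

Calculating:
φ = (6.626×10⁻³⁴ J·s)(4.280e+14 Hz)
φ = 1.77 eV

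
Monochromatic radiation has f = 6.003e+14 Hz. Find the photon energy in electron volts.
2.4826 eV

Using E = hf:

E = hf = (6.626×10⁻³⁴ J·s)(6.003e+14 Hz)
E = 2.4826 eV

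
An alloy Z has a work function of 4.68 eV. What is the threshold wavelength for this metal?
264.92 nm

The threshold wavelength is when the photon energy equals the work function:
hc/λ₀ = φ

Solving for λ₀:
λ₀ = hc/φ = (6.626×10⁻³⁴ J·s)(3×10⁸ m/s) / (4.68 eV × 1.602×10⁻¹⁹ J/eV)
λ₀ = 264.92 nm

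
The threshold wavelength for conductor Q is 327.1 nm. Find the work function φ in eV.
3.79 eV

At the threshold wavelength, photon energy equals work function:
φ = hc/λ₀

Calculating:
φ = (6.626×10⁻³⁴ J·s)(3×10⁸ m/s) / (327.1×10⁻⁹ m)
φ = 3.79 eV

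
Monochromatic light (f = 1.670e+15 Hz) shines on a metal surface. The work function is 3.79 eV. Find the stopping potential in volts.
3.1166 V

The stopping potential V_s satisfies: eV_s = KE_max

First, find KE_max using Einstein's equation:
E_photon = hf = (6.626×10⁻³⁴ J·s)(1.670e+15 Hz) = 6.9066 eV
KE_max = E_photon - φ = 6.9066 - 3.79 = 3.1166 eV

Since eV_s = KE_max:
V_s = KE_max/e = 3.1166 V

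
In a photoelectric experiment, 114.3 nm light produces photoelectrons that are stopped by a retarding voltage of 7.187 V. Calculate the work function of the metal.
3.66 eV

The stopping potential gives the maximum kinetic energy: KE_max = eV_s = 7.187 eV

From Einstein's photoelectric equation: KE_max = hc/λ - φ
Rearranging: φ = hc/λ - KE_max

Calculate photon energy:
E_photon = hc/λ = (6.626×10⁻³⁴ J·s)(3×10⁸ m/s) / (114.3×10⁻⁹ m) = 10.8473 eV

Therefore:
φ = 10.8473 - 7.187 = 3.66 eV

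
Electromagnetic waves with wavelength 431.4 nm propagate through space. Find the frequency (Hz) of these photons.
6.9493e+14 Hz

Using the wave equation: c = fλ

Solving for frequency:
f = c/λ = (3×10⁸ m/s) / (431.4×10⁻⁹ m)
f = 6.9493e+14 Hz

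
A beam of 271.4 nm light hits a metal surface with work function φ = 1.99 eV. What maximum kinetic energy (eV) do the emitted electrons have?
2.5783 eV

Using Einstein's photoelectric equation: KE_max = hf - φ = hc/λ - φ

First, calculate the photon energy:
E_photon = hc/λ = (6.626×10⁻³⁴ J·s)(3×10⁸ m/s) / (271.4×10⁻⁹ m)
E_photon = 4.5683 eV

Then, the maximum kinetic energy:
KE_max = E_photon - φ = 4.5683 eV - 1.99 eV = 2.5783 eV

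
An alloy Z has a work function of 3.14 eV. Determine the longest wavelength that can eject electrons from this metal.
394.85 nm

The threshold wavelength is when the photon energy equals the work function:
hc/λ₀ = φ

Solving for λ₀:
λ₀ = hc/φ = (6.626×10⁻³⁴ J·s)(3×10⁸ m/s) / (3.14 eV × 1.602×10⁻¹⁹ J/eV)
λ₀ = 394.85 nm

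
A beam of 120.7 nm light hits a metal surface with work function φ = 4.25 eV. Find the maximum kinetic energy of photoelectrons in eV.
6.0221 eV

Using Einstein's photoelectric equation: KE_max = hf - φ = hc/λ - φ

First, calculate the photon energy:
E_photon = hc/λ = (6.626×10⁻³⁴ J·s)(3×10⁸ m/s) / (120.7×10⁻⁹ m)
E_photon = 10.2721 eV

Then, the maximum kinetic energy:
KE_max = E_photon - φ = 10.2721 eV - 4.25 eV = 6.0221 eV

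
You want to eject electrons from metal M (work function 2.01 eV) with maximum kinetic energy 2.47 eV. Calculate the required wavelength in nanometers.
276.75 nm

From Einstein's equation: KE_max = hc/λ - φ

Rearranging for λ:
hc/λ = KE_max + φ
λ = hc/(KE_max + φ)

Required photon energy:
E_photon = KE_max + φ = 2.47 + 2.01 = 4.48 eV

Required wavelength:
λ = hc/E_photon = (6.626×10⁻³⁴)(3×10⁸) / (4.48 × 1.602×10⁻¹⁹)
λ = 276.75 nm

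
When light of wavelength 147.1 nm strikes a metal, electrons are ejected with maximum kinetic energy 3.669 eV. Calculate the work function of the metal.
4.76 eV

From Einstein's photoelectric equation: KE_max = hf - φ = hc/λ - φ

Rearranging for φ:
φ = hc/λ - KE_max

Calculate photon energy:
E_photon = hc/λ = 8.4286 eV

Therefore:
φ = 8.4286 - 3.669 = 4.76 eV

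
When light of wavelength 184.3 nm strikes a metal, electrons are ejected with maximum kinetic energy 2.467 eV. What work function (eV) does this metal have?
4.26 eV

From Einstein's photoelectric equation: KE_max = hf - φ = hc/λ - φ

Rearranging for φ:
φ = hc/λ - KE_max

Calculate photon energy:
E_photon = hc/λ = 6.7273 eV

Therefore:
φ = 6.7273 - 2.467 = 4.26 eV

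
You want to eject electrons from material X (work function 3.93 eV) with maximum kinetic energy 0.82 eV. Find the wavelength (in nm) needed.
261.02 nm

From Einstein's equation: KE_max = hc/λ - φ

Rearranging for λ:
hc/λ = KE_max + φ
λ = hc/(KE_max + φ)

Required photon energy:
E_photon = KE_max + φ = 0.82 + 3.93 = 4.75 eV

Required wavelength:
λ = hc/E_photon = (6.626×10⁻³⁴)(3×10⁸) / (4.75 × 1.602×10⁻¹⁹)
λ = 261.02 nm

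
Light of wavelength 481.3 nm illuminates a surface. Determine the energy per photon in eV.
2.5760 eV

Using E = hf = hc/λ:

E = hc/λ = (6.626×10⁻³⁴ J·s)(3×10⁸ m/s) / (481.3×10⁻⁹ m)
E = 2.5760 eV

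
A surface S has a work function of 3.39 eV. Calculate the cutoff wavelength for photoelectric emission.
365.74 nm

The threshold wavelength is when the photon energy equals the work function:
hc/λ₀ = φ

Solving for λ₀:
λ₀ = hc/φ = (6.626×10⁻³⁴ J·s)(3×10⁸ m/s) / (3.39 eV × 1.602×10⁻¹⁹ J/eV)
λ₀ = 365.74 nm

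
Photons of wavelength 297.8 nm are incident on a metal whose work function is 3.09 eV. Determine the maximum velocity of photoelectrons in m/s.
6.1446e+05 m/s

First, find the maximum kinetic energy:
E_photon = hc/λ = 4.1633 eV
KE_max = E_photon - φ = 4.1633 - 3.09 = 1.0733 eV

Convert to Joules: KE_max = 1.0733 × 1.602×10⁻¹⁹ J = 1.7197e-19 J

Then use KE = ½mv² to find velocity:
v = √(2·KE/m) = √(2 × 1.7197e-19 J / 9.109e-31 kg)
v = 6.1446e+05 m/s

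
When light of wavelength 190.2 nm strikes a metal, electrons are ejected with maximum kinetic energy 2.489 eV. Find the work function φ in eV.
4.03 eV

From Einstein's photoelectric equation: KE_max = hf - φ = hc/λ - φ

Rearranging for φ:
φ = hc/λ - KE_max

Calculate photon energy:
E_photon = hc/λ = 6.5186 eV

Therefore:
φ = 6.5186 - 2.489 = 4.03 eV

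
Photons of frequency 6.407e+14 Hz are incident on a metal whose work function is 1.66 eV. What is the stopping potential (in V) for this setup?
0.9897 V

The stopping potential V_s satisfies: eV_s = KE_max

First, find KE_max using Einstein's equation:
E_photon = hf = (6.626×10⁻³⁴ J·s)(6.407e+14 Hz) = 2.6497 eV
KE_max = E_photon - φ = 2.6497 - 1.66 = 0.9897 eV

Since eV_s = KE_max:
V_s = KE_max/e = 0.9897 V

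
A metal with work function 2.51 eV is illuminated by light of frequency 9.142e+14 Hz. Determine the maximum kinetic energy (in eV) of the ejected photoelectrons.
1.2708 eV

Using Einstein's photoelectric equation: KE_max = hf - φ

First, calculate the photon energy:
E_photon = hf = (6.626×10⁻³⁴ J·s)(9.142e+14 Hz)
E_photon = 3.7808 eV

Then, the maximum kinetic energy:
KE_max = E_photon - φ = 3.7808 eV - 2.51 eV = 1.2708 eV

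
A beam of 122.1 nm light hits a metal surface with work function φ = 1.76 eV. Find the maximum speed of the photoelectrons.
1.7184e+06 m/s

First, find the maximum kinetic energy:
E_photon = hc/λ = 10.1543 eV
KE_max = E_photon - φ = 10.1543 - 1.76 = 8.3943 eV

Convert to Joules: KE_max = 8.3943 × 1.602×10⁻¹⁹ J = 1.3449e-18 J

Then use KE = ½mv² to find velocity:
v = √(2·KE/m) = √(2 × 1.3449e-18 J / 9.109e-31 kg)
v = 1.7184e+06 m/s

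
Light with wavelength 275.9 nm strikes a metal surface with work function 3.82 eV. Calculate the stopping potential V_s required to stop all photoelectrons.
0.6738 V

The stopping potential V_s satisfies: eV_s = KE_max

First, find KE_max using Einstein's equation:
E_photon = hc/λ = 4.4938 eV
KE_max = E_photon - φ = 4.4938 - 3.82 = 0.6738 eV

Since eV_s = KE_max:
V_s = KE_max/e = 0.6738 V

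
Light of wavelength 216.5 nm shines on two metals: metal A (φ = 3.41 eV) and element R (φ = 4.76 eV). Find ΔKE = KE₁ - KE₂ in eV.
1.3500 eV

Using KE_max = hc/λ - φ for each metal:

Photon energy: E = hc/λ = 5.7268 eV

For metal A (φ₁ = 3.41 eV):
KE₁ = E - φ₁ = 5.7268 - 3.41 = 2.3168 eV

For element R (φ₂ = 4.76 eV):
KE₂ = E - φ₂ = 5.7268 - 4.76 = 0.9668 eV

Difference:
ΔKE = KE₁ - KE₂ = 2.3168 - 0.9668 = 1.3500 eV

Note: The difference equals the difference in work functions: 4.76 - 3.41 = 1.35 eV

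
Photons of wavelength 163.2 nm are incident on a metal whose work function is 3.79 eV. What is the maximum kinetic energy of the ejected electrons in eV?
3.8071 eV

Using Einstein's photoelectric equation: KE_max = hf - φ = hc/λ - φ

First, calculate the photon energy:
E_photon = hc/λ = (6.626×10⁻³⁴ J·s)(3×10⁸ m/s) / (163.2×10⁻⁹ m)
E_photon = 7.5971 eV

Then, the maximum kinetic energy:
KE_max = E_photon - φ = 7.5971 eV - 3.79 eV = 3.8071 eV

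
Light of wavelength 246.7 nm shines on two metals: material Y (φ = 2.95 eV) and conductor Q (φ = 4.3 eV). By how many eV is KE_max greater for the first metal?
1.3500 eV

Using KE_max = hc/λ - φ for each metal:

Photon energy: E = hc/λ = 5.0257 eV

For material Y (φ₁ = 2.95 eV):
KE₁ = E - φ₁ = 5.0257 - 2.95 = 2.0757 eV

For conductor Q (φ₂ = 4.3 eV):
KE₂ = E - φ₂ = 5.0257 - 4.3 = 0.7257 eV

Difference:
ΔKE = KE₁ - KE₂ = 2.0757 - 0.7257 = 1.3500 eV

Note: The difference equals the difference in work functions: 4.3 - 2.95 = 1.35 eV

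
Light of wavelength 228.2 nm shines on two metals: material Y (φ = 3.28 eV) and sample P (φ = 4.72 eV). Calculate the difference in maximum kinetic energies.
1.4400 eV

Using KE_max = hc/λ - φ for each metal:

Photon energy: E = hc/λ = 5.4331 eV

For material Y (φ₁ = 3.28 eV):
KE₁ = E - φ₁ = 5.4331 - 3.28 = 2.1531 eV

For sample P (φ₂ = 4.72 eV):
KE₂ = E - φ₂ = 5.4331 - 4.72 = 0.7131 eV

Difference:
ΔKE = KE₁ - KE₂ = 2.1531 - 0.7131 = 1.4400 eV

Note: The difference equals the difference in work functions: 4.72 - 3.28 = 1.44 eV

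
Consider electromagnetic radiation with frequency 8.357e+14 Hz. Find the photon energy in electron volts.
3.4562 eV

Using E = hf:

E = hf = (6.626×10⁻³⁴ J·s)(8.357e+14 Hz)
E = 3.4562 eV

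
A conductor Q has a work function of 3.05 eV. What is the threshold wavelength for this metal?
406.51 nm

The threshold wavelength is when the photon energy equals the work function:
hc/λ₀ = φ

Solving for λ₀:
λ₀ = hc/φ = (6.626×10⁻³⁴ J·s)(3×10⁸ m/s) / (3.05 eV × 1.602×10⁻¹⁹ J/eV)
λ₀ = 406.51 nm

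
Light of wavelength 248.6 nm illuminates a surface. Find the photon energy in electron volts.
4.9873 eV

Using E = hf = hc/λ:

E = hc/λ = (6.626×10⁻³⁴ J·s)(3×10⁸ m/s) / (248.6×10⁻⁹ m)
E = 4.9873 eV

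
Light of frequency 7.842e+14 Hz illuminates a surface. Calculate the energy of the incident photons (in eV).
3.2432 eV

Using E = hf:

E = hf = (6.626×10⁻³⁴ J·s)(7.842e+14 Hz)
E = 3.2432 eV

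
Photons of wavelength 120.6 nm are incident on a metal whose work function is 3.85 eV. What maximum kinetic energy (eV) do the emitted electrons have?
6.4306 eV

Using Einstein's photoelectric equation: KE_max = hf - φ = hc/λ - φ

First, calculate the photon energy:
E_photon = hc/λ = (6.626×10⁻³⁴ J·s)(3×10⁸ m/s) / (120.6×10⁻⁹ m)
E_photon = 10.2806 eV

Then, the maximum kinetic energy:
KE_max = E_photon - φ = 10.2806 eV - 3.85 eV = 6.4306 eV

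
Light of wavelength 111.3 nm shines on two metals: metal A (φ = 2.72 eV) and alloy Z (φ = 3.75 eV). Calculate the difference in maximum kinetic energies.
1.0300 eV

Using KE_max = hc/λ - φ for each metal:

Photon energy: E = hc/λ = 11.1396 eV

For metal A (φ₁ = 2.72 eV):
KE₁ = E - φ₁ = 11.1396 - 2.72 = 8.4196 eV

For alloy Z (φ₂ = 3.75 eV):
KE₂ = E - φ₂ = 11.1396 - 3.75 = 7.3896 eV

Difference:
ΔKE = KE₁ - KE₂ = 8.4196 - 7.3896 = 1.0300 eV

Note: The difference equals the difference in work functions: 3.75 - 2.72 = 1.03 eV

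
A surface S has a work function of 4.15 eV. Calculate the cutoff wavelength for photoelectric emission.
298.76 nm

The threshold wavelength is when the photon energy equals the work function:
hc/λ₀ = φ

Solving for λ₀:
λ₀ = hc/φ = (6.626×10⁻³⁴ J·s)(3×10⁸ m/s) / (4.15 eV × 1.602×10⁻¹⁹ J/eV)
λ₀ = 298.76 nm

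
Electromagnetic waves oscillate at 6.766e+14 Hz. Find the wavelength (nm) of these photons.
443.09 nm

Using the wave equation: c = fλ

Solving for wavelength:
λ = c/f = (3×10⁸ m/s) / (6.766e+14 Hz)
λ = 443.09 nm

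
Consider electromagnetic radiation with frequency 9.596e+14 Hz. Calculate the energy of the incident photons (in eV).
3.9686 eV

Using E = hf:

E = hf = (6.626×10⁻³⁴ J·s)(9.596e+14 Hz)
E = 3.9686 eV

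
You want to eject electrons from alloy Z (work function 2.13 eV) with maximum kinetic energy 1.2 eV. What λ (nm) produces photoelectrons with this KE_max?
372.32 nm

From Einstein's equation: KE_max = hc/λ - φ

Rearranging for λ:
hc/λ = KE_max + φ
λ = hc/(KE_max + φ)

Required photon energy:
E_photon = KE_max + φ = 1.2 + 2.13 = 3.33 eV

Required wavelength:
λ = hc/E_photon = (6.626×10⁻³⁴)(3×10⁸) / (3.33 × 1.602×10⁻¹⁹)
λ = 372.32 nm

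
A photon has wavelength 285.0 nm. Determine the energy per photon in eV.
4.3503 eV

Using E = hf = hc/λ:

E = hc/λ = (6.626×10⁻³⁴ J·s)(3×10⁸ m/s) / (285.0×10⁻⁹ m)
E = 4.3503 eV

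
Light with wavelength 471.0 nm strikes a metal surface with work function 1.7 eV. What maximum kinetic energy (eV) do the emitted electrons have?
0.9324 eV

Using Einstein's photoelectric equation: KE_max = hf - φ = hc/λ - φ

First, calculate the photon energy:
E_photon = hc/λ = (6.626×10⁻³⁴ J·s)(3×10⁸ m/s) / (471.0×10⁻⁹ m)
E_photon = 2.6324 eV

Then, the maximum kinetic energy:
KE_max = E_photon - φ = 2.6324 eV - 1.7 eV = 0.9324 eV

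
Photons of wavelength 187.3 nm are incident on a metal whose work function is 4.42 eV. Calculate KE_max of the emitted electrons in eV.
2.1996 eV

Using Einstein's photoelectric equation: KE_max = hf - φ = hc/λ - φ

First, calculate the photon energy:
E_photon = hc/λ = (6.626×10⁻³⁴ J·s)(3×10⁸ m/s) / (187.3×10⁻⁹ m)
E_photon = 6.6196 eV

Then, the maximum kinetic energy:
KE_max = E_photon - φ = 6.6196 eV - 4.42 eV = 2.1996 eV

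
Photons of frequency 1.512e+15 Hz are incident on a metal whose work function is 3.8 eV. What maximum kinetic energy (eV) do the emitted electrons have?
2.4531 eV

Using Einstein's photoelectric equation: KE_max = hf - φ

First, calculate the photon energy:
E_photon = hf = (6.626×10⁻³⁴ J·s)(1.512e+15 Hz)
E_photon = 6.2531 eV

Then, the maximum kinetic energy:
KE_max = E_photon - φ = 6.2531 eV - 3.8 eV = 2.4531 eV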